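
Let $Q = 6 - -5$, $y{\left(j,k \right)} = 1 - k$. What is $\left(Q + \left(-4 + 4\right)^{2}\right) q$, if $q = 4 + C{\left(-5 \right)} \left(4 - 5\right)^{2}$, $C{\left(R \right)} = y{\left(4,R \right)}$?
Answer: $110$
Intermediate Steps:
$C{\left(R \right)} = 1 - R$
$Q = 11$ ($Q = 6 + 5 = 11$)
$q = 10$ ($q = 4 + \left(1 - -5\right) \left(4 - 5\right)^{2} = 4 + \left(1 + 5\right) \left(-1\right)^{2} = 4 + 6 \cdot 1 = 4 + 6 = 10$)
$\left(Q + \left(-4 + 4\right)^{2}\right) q = \left(11 + \left(-4 + 4\right)^{2}\right) 10 = \left(11 + 0^{2}\right) 10 = \left(11 + 0\right) 10 = 11 \cdot 10 = 110$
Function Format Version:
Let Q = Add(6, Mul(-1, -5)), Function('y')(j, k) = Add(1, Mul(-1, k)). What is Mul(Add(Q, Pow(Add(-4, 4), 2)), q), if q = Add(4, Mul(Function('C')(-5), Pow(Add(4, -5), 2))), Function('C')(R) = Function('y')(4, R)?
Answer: 110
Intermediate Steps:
Function('C')(R) = Add(1, Mul(-1, R))
Q = 11 (Q = Add(6, 5) = 11)
q = 10 (q = Add(4, Mul(Add(1, Mul(-1, -5)), Pow(Add(4, -5), 2))) = Add(4, Mul(Add(1, 5), Pow(-1, 2))) = Add(4, Mul(6, 1)) = Add(4, 6) = 10)
Mul(Add(Q, Pow(Add(-4, 4), 2)), q) = Mul(Add(11, Pow(Add(-4, 4), 2)), 10) = Mul(Add(11, Pow(0, 2)), 10) = Mul(Add(11, 0), 10) = Mul(11, 10) = 110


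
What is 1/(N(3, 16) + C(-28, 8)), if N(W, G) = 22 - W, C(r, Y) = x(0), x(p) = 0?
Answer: 1/19 ≈ 0.052632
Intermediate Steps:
C(r, Y) = 0
1/(N(3, 16) + C(-28, 8)) = 1/((22 - 1*3) + 0) = 1/((22 - 3) + 0) = 1/(19 + 0) = 1/19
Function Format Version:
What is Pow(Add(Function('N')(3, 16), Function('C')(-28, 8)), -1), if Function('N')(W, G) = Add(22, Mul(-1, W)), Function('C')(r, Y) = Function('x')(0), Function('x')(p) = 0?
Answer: Rational(1, 19) ≈ 0.052632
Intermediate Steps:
Function('C')(r, Y) = 0
Pow(Add(Function('N')(3, 16), Function('C')(-28, 8)), -1) = Pow(Add(Add(22, Mul(-1, 3)), 0), -1) = Pow(Add(Add(22, -3), 0), -1) = Pow(Add(19, 0), -1) = Pow(19, -1) = Rational(1, 19)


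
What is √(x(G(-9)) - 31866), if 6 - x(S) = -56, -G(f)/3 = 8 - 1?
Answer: 2*I*√7951 ≈ 178.34*I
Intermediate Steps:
G(f) = -21 (G(f) = -3*(8 - 1) = -3*7 = -21)
x(S) = 62 (x(S) = 6 - 1*(-56) = 6 + 56 = 62)
√(x(G(-9)) - 31866) = √(62 - 31866) = √(-31804) = 2*I*√7951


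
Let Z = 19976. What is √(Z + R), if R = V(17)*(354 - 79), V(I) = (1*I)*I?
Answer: √99451 ≈ 315.36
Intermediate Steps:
V(I) = I² (V(I) = I*I = I²)
R = 79475 (R = 17²*(354 - 79) = 289*275 = 79475)
√(Z + R) = √(19976 + 79475) = √99451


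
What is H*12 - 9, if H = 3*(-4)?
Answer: -153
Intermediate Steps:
H = -12
H*12 - 9 = -12*12 - 9 = -144 - 9 = -153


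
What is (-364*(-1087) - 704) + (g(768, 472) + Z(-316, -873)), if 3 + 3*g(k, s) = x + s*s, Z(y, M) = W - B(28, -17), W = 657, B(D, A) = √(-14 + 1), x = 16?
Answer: 1409660/3 - I*√13 ≈ 4.6989e+5 - 3.6056*I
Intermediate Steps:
B(D, A) = I*√13 (B(D, A) = √(-13) = I*√13)
Z(y, M) = 657 - I*√13
g(k, s) = 13/3 + s²/3 (g(k, s) = -1 + (16 + s*s)/3 = -1 + (16 + s²)/3 = -1 + (16/3 + s²/3) = 13/3 + s²/3)
(-364*(-1087) - 704) + (g(768, 472) + Z(-316, -873)) = (-364*(-1087) - 704) + ((13/3 + (⅓)*472²) + (657 - I*√13)) = (395668 - 704) + ((13/3 + (⅓)*222784) + (657 - I*√13)) = 394964 + ((13/3 + 222784/3) + (657 - I*√13)) = 394964 + (222797/3 + (657 - I*√13)) = 394964 + (224768/3 - I*√13) = 1409660/3 - I*√13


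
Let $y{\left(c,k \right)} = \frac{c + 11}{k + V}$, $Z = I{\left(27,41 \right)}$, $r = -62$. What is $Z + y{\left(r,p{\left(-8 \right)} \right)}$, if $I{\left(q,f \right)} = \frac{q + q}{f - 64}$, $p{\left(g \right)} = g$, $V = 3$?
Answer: $\frac{903}{115} \approx 7.8522$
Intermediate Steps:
$I{\left(q,f \right)} = \frac{2 q}{-64 + f}$
$Z = - \frac{54}{23}$ ($Z = 2 \cdot 27 \frac{1}{-64 + 41} = 2 \cdot 27 \frac{1}{-23} = 2 \cdot 27 \left(- \frac{1}{23}\right) = - \frac{54}{23} \approx -2.3478$)
$y{\left(c,k \right)} = \frac{11 + c}{3 + k}$ ($y{\left(c,k \right)} = \frac{c + 11}{k + 3} = \frac{11 + c}{3 + k}$)
$Z + y{\left(r,p{\left(-8 \right)} \right)} = - \frac{54}{23} + \frac{11 - 62}{3 - 8} = - \frac{54}{23} + \frac{1}{-5} \left(-51\right) = - \frac{54}{23} - - \frac{51}{5} = - \frac{54}{23} + \frac{51}{5} = \frac{903}{115}$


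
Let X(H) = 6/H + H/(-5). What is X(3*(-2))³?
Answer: 1/125 ≈ 0.0080000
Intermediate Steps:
X(H) = 6/H - H/5 (X(H) = 6/H + H*(-⅕) = 6/H - H/5)
X(3*(-2))³ = (6/((3*(-2))) - 3*(-2)/5)³ = (6/(-6) - ⅕*(-6))³ = (6*(-⅙) + 6/5)³ = (-1 + 6/5)³ = (⅕)³ = 1/125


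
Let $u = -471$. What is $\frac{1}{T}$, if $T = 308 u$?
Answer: $- \frac{1}{145068} \approx -6.8933 \cdot 10^{-6}$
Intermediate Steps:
$T = -145068$ ($T = 308 \left(-471\right) = -145068$)
$\frac{1}{T} = \frac{1}{-145068} = - \frac{1}{145068}$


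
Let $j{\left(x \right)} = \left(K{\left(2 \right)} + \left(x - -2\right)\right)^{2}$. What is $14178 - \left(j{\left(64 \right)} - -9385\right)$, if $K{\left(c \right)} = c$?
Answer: $169$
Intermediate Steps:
$j{\left(x \right)} = \left(4 + x\right)^{2}$ ($j{\left(x \right)} = \left(2 + \left(x - -2\right)\right)^{2} = \left(2 + \left(x + 2\right)\right)^{2} = \left(2 + \left(2 + x\right)\right)^{2} = \left(4 + x\right)^{2}$)
$14178 - \left(j{\left(64 \right)} - -9385\right) = 14178 - \left(\left(4 + 64\right)^{2} - -9385\right) = 14178 - \left(68^{2} + 9385\right) = 14178 - \left(4624 + 9385\right) = 14178 - 14009 = 169$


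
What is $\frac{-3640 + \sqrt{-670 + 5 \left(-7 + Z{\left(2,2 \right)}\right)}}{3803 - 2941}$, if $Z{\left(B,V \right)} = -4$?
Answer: $- \frac{1820}{431} + \frac{5 i \sqrt{29}}{862} \approx -4.2227 + 0.031236 i$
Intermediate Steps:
$\frac{-3640 + \sqrt{-670 + 5 \left(-7 + Z{\left(2,2 \right)}\right)}}{3803 - 2941} = \frac{-3640 + \sqrt{-670 + 5 \left(-7 - 4\right)}}{3803 - 2941} = \frac{-3640 + \sqrt{-670 + 5 \left(-11\right)}}{862} = \left(-3640 + \sqrt{-670 - 55}\right) \frac{1}{862} = \left(-3640 + \sqrt{-725}\right) \frac{1}{862} = \left(-3640 + 5 i \sqrt{29}\right) \frac{1}{862} = - \frac{1820}{431} + \frac{5 i \sqrt{29}}{862}$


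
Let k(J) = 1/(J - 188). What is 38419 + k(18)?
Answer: 6531229/170 ≈ 38419.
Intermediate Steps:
k(J) = 1/(-188 + J)
38419 + k(18) = 38419 + 1/(-188 + 18) = 38419 + 1/(-170) = 38419 - 1/170 = 6531229/170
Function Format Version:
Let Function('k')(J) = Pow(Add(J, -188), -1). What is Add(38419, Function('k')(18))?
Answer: Rational(6531229, 170) ≈ 38419.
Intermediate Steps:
Function('k')(J) = Pow(Add(-188, J), -1)
Add(38419, Function('k')(18)) = Add(38419, Pow(Add(-188, 18), -1)) = Add(38419, Pow(-170, -1)) = Add(38419, Rational(-1, 170)) = Rational(6531229, 170)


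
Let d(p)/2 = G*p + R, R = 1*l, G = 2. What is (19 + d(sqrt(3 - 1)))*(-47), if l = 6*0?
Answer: -893 - 188*sqrt(2) ≈ -1158.9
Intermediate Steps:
l = 0
R = 0 (R = 1*0 = 0)
d(p) = 4*p (d(p) = 2*(2*p + 0) = 2*(2*p) = 4*p)
(19 + d(sqrt(3 - 1)))*(-47) = (19 + 4*sqrt(3 - 1))*(-47) = (19 + 4*sqrt(2))*(-47) = -893 - 188*sqrt(2)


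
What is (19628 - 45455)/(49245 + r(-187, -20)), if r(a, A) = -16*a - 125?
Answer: -25827/52112 ≈ -0.49561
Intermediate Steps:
r(a, A) = -125 - 16*a
(19628 - 45455)/(49245 + r(-187, -20)) = (19628 - 45455)/(49245 + (-125 - 16*(-187))) = -25827/(49245 + (-125 + 2992)) = -25827/(49245 + 2867) = -25827/52112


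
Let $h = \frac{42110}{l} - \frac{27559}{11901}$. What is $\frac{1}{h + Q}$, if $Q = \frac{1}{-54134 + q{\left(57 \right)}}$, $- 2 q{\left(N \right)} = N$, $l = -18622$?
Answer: $- \frac{12003516106575}{54940213908722} \approx -0.21848$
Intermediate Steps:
$q{\left(N \right)} = - \frac{N}{2}$
$h = - \frac{507177404}{110810211}$ ($h = \frac{42110}{-18622} - \frac{27559}{11901} = 42110 \left(- \frac{1}{18622}\right) - \frac{27559}{11901} = - \frac{21055}{9311} - \frac{27559}{11901} = - \frac{507177404}{110810211} \approx -4.577$)
$Q = - \frac{2}{108325}$ ($Q = \frac{1}{-54134 - \frac{57}{2}} = \frac{1}{- \frac{108325}{2}} = - \frac{2}{108325} \approx -1.8463 \cdot 10^{-5}$)
$\frac{1}{h + Q} = \frac{1}{- \frac{507177404}{110810211} - \frac{2}{108325}} = \frac{1}{- \frac{54940213908722}{12003516106575}} = - \frac{12003516106575}{54940213908722}$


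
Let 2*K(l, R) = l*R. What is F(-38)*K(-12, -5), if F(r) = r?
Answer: -1140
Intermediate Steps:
K(l, R) = R*l/2 (K(l, R) = (l*R)/2 = (R*l)/2 = R*l/2)
F(-38)*K(-12, -5) = -19*(-5)*(-12) = -38*30 = -1140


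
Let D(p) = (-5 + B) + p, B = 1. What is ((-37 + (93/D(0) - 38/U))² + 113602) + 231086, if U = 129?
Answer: 92751248209/266256 ≈ 3.4835e+5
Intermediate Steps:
D(p) = -4 + p (D(p) = (-5 + 1) + p = -4 + p)
((-37 + (93/D(0) - 38/U))² + 113602) + 231086 = ((-37 + (93/(-4 + 0) - 38/129))² + 113602) + 231086 = ((-37 + (93/(-4) - 38*1/129))² + 113602) + 231086 = ((-37 + (93*(-¼) - 38/129))² + 113602) + 231086 = ((-37 + (-93/4 - 38/129))² + 113602) + 231086 = ((-37 - 12149/516)² + 113602) + 231086 = ((-31241/516)² + 113602) + 231086 = (976000081/266256 + 113602) + 231086 = 31223214193/266256 + 231086 = 92751248209/266256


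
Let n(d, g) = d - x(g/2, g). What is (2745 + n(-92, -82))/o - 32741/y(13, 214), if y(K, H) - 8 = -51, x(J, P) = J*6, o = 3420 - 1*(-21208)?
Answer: 806470005/1059004 ≈ 761.54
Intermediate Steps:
o = 24628 (o = 3420 + 21208 = 24628)
x(J, P) = 6*J
n(d, g) = d - 3*g (n(d, g) = d - 6*g/2 = d - 3*g)
y(K, H) = -43 (y(K, H) = 8 - 51 = -43)
(2745 + n(-92, -82))/o - 32741/y(13, 214) = (2745 + (-92 - 3*(-82)))/24628 - 32741/(-43) = (2745 + (-92 + 246))*(1/24628) - 32741*(-1/43) = (2745 + 154)*(1/24628) + 32741/43 = 2899*(1/24628) + 32741/43 = 2899/24628 + 32741/43 = 806470005/1059004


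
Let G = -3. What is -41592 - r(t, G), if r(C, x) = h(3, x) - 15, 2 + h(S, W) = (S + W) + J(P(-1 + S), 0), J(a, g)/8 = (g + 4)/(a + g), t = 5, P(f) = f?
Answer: -41591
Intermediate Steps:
J(a, g) = 8*(4 + g)/(a + g) (J(a, g) = 8*((g + 4)/(a + g)) = 8*((4 + g)/(a + g)) = 8*(4 + g)/(a + g))
h(S, W) = -2 + S + W + 32/(-1 + S) (h(S, W) = -2 + ((S + W) + 8*(4 + 0)/((-1 + S) + 0)) = -2 + ((S + W) + 8*4/(-1 + S)) = -2 + ((S + W) + 32/(-1 + S)) = -2 + (S + W + 32/(-1 + S)) = -2 + S + W + 32/(-1 + S))
r(C, x) = 2 + x (r(C, x) = (32 + (-1 + 3)*(-2 + 3 + x))/(-1 + 3) - 15 = (32 + 2*(1 + x))/2 - 15 = (32 + (2 + 2*x))/2 - 15 = (34 + 2*x)/2 - 15 = (17 + x) - 15 = 2 + x)
-41592 - r(t, G) = -41592 - (2 - 3) = -41592 - 1*(-1) = -41592 + 1 = -41591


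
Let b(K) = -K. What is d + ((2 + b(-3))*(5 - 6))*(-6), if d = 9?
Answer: 39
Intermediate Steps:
d + ((2 + b(-3))*(5 - 6))*(-6) = 9 + ((2 - 1*(-3))*(5 - 6))*(-6) = 9 + ((2 + 3)*(-1))*(-6) = 9 + (5*(-1))*(-6) = 9 - 5*(-6) = 9 + 30 = 39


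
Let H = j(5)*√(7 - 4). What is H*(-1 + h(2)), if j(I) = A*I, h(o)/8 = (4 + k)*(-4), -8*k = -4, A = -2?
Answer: 1450*√3 ≈ 2511.5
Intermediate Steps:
k = ½ (k = -⅛*(-4) = ½ ≈ 0.50000)
h(o) = -144 (h(o) = 8*((4 + ½)*(-4)) = 8*((9/2)*(-4)) = 8*(-18) = -144)
j(I) = -2*I
H = -10*√3 (H = (-2*5)*√(7 - 4) = -10*√3 ≈ -17.320)
H*(-1 + h(2)) = (-10*√3)*(-1 - 144) = -10*√3*(-145) = 1450*√3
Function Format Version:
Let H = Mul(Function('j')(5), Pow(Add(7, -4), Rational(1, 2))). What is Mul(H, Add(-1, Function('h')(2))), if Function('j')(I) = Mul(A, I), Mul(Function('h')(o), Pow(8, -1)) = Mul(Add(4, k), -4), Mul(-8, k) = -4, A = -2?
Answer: Mul(1450, Pow(3, Rational(1, 2))) ≈ 2511.5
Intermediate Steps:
k = Rational(1, 2) (k = Mul(Rational(-1, 8), -4) = Rational(1, 2) ≈ 0.50000)
Function('h')(o) = -144 (Function('h')(o) = Mul(8, Mul(Add(4, Rational(1, 2)), -4)) = Mul(8, Mul(Rational(9, 2), -4)) = Mul(8, -18) = -144)
Function('j')(I) = Mul(-2, I)
H = Mul(-10, Pow(3, Rational(1, 2))) (H = Mul(Mul(-2, 5), Pow(Add(7, -4), Rational(1, 2))) = Mul(-10, Pow(3, Rational(1, 2))) ≈ -17.320)
Mul(H, Add(-1, Function('h')(2))) = Mul(Mul(-10, Pow(3, Rational(1, 2))), Add(-1, -144)) = Mul(Mul(-10, Pow(3, Rational(1, 2))), -145) = Mul(1450, Pow(3, Rational(1, 2)))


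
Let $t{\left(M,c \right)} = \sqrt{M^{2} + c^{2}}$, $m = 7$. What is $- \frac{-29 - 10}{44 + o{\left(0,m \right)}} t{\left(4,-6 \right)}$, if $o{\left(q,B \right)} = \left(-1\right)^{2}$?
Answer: $\frac{26 \sqrt{13}}{15} \approx 6.2496$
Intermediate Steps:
$o{\left(q,B \right)} = 1$
$- \frac{-29 - 10}{44 + o{\left(0,m \right)}} t{\left(4,-6 \right)} = - \frac{-29 - 10}{44 + 1} \sqrt{4^{2} + \left(-6\right)^{2}} = - \frac{-39}{45} \sqrt{16 + 36} = - \frac{-39}{45} \sqrt{52} = \left(-1\right) \left(- \frac{13}{15}\right) 2 \sqrt{13} = \frac{13 \cdot 2 \sqrt{13}}{15} = \frac{26 \sqrt{13}}{15}$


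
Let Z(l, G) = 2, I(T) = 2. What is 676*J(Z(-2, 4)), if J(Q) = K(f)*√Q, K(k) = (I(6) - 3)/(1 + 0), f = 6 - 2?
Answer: -676*√2 ≈ -956.01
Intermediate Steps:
f = 4
K(k) = -1 (K(k) = (2 - 3)/(1 + 0) = -1/1 = -1*1 = -1)
J(Q) = -√Q
676*J(Z(-2, 4)) = 676*(-√2) = -676*√2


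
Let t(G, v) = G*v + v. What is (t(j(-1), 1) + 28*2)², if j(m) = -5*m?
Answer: 3844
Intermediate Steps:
t(G, v) = v + G*v
(t(j(-1), 1) + 28*2)² = (1*(1 - 5*(-1)) + 28*2)² = (1*(1 + 5) + 56)² = (1*6 + 56)² = (6 + 56)² = 62² = 3844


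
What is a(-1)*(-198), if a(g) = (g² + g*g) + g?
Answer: -198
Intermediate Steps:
a(g) = g + 2*g² (a(g) = (g² + g²) + g = 2*g² + g = g + 2*g²)
a(-1)*(-198) = -(1 + 2*(-1))*(-198) = -(1 - 2)*(-198) = -1*(-1)*(-198) = 1*(-198) = -198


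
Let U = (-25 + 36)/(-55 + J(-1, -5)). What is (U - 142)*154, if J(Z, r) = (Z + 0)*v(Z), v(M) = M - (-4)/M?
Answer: -547547/25 ≈ -21902.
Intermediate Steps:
v(M) = M + 4/M
J(Z, r) = Z*(Z + 4/Z) (J(Z, r) = (Z + 0)*(Z + 4/Z) = Z*(Z + 4/Z))
U = -11/50 (U = (-25 + 36)/(-55 + (4 + (-1)²)) = 11/(-55 + (4 + 1)) = 11/(-55 + 5) = 11/(-50) = 11*(-1/50) = -11/50 ≈ -0.22000)
(U - 142)*154 = (-11/50 - 142)*154 = -7111/50*154 = -547547/25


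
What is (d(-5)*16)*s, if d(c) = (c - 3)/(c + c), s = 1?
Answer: 64/5 ≈ 12.800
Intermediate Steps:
d(c) = (-3 + c)/(2*c) (d(c) = (-3 + c)/((2*c)) = (-3 + c)*(1/(2*c)) = (-3 + c)/(2*c))
(d(-5)*16)*s = (((½)*(-3 - 5)/(-5))*16)*1 = (((½)*(-⅕)*(-8))*16)*1 = ((⅘)*16)*1 = (64/5)*1 = 64/5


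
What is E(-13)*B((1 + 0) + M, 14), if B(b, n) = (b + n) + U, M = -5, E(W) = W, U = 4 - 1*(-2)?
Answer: -208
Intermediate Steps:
U = 6 (U = 4 + 2 = 6)
B(b, n) = 6 + b + n (B(b, n) = (b + n) + 6 = 6 + b + n)
E(-13)*B((1 + 0) + M, 14) = -13*(6 + ((1 + 0) - 5) + 14) = -13*(6 + (1 - 5) + 14) = -13*(6 - 4 + 14) = -13*16 = -208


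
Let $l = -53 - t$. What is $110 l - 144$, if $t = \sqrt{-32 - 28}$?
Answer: $-5974 - 220 i \sqrt{15} \approx -5974.0 - 852.06 i$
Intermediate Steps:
$t = 2 i \sqrt{15}$ ($t = \sqrt{-60} = 2 i \sqrt{15} \approx 7.746 i$)
$l = -53 - 2 i \sqrt{15} \approx -53.0 - 7.746 i$
$110 l - 144 = 110 \left(-53 - 2 i \sqrt{15}\right) - 144 = \left(-5830 - 220 i \sqrt{15}\right) - 144 = -5974 - 220 i \sqrt{15}$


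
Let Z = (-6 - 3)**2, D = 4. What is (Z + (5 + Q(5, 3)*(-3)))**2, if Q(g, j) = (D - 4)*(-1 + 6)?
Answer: 7396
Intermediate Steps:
Q(g, j) = 0 (Q(g, j) = (4 - 4)*(-1 + 6) = 0*5 = 0)
Z = 81 (Z = (-9)**2 = 81)
(Z + (5 + Q(5, 3)*(-3)))**2 = (81 + (5 + 0*(-3)))**2 = (81 + (5 + 0))**2 = (81 + 5)**2 = 86**2 = 7396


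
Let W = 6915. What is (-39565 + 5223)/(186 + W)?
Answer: -34342/7101 ≈ -4.8362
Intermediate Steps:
(-39565 + 5223)/(186 + W) = (-39565 + 5223)/(186 + 6915) = -34342/7101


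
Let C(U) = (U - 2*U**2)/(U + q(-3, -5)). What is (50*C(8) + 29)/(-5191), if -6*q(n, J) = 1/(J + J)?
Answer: 346051/2496871 ≈ 0.13859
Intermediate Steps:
q(n, J) = -1/(12*J) (q(n, J) = -1/(6*(J + J)) = -1/(2*J)/6 = -1/(12*J))
C(U) = (U - 2*U**2)/(1/60 + U) (C(U) = (U - 2*U**2)/(U - 1/12/(-5)) = (U - 2*U**2)/(U - 1/12*(-1/5)) = (U - 2*U**2)/(U + 1/60) = (U - 2*U**2)/(1/60 + U))
(50*C(8) + 29)/(-5191) = (50*(60*8*(1 - 2*8)/(1 + 60*8)) + 29)/(-5191) = (50*(60*8*(1 - 16)/(1 + 480)) + 29)*(-1/5191) = (50*(60*8*(-15)/481) + 29)*(-1/5191) = (50*(60*8*(1/481)*(-15)) + 29)*(-1/5191) = (50*(-7200/481) + 29)*(-1/5191) = (-360000/481 + 29)*(-1/5191) = -346051/481*(-1/5191) = 346051/2496871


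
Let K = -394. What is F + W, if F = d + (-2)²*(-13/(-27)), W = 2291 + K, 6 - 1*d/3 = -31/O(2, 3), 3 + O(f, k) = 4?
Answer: 54268/27 ≈ 2009.9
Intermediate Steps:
O(f, k) = 1 (O(f, k) = -3 + 4 = 1)
d = 111 (d = 18 - (-93)/1 = 18 - (-93) = 18 - 3*(-31) = 18 + 93 = 111)
W = 1897 (W = 2291 - 394 = 1897)
F = 3049/27 (F = 111 + (-2)²*(-13/(-27)) = 111 + 4*(-13*(-1/27)) = 111 + 4*(13/27) = 111 + 52/27 = 3049/27 ≈ 112.93)
F + W = 3049/27 + 1897 = 54268/27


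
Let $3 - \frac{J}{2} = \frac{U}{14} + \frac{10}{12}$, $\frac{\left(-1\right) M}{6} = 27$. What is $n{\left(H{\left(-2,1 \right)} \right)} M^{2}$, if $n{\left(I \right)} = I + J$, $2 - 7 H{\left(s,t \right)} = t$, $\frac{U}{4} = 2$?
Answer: $87480$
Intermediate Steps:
$U = 8$ ($U = 4 \cdot 2 = 8$)
$M = -162$ ($M = \left(-6\right) 27 = -162$)
$H{\left(s,t \right)} = \frac{2}{7} - \frac{t}{7}$
$J = \frac{67}{21}$ ($J = 6 - 2 \left(\frac{8}{14} + \frac{10}{12}\right) = 6 - 2 \left(8 \cdot \frac{1}{14} + 10 \cdot \frac{1}{12}\right) = 6 - 2 \left(\frac{4}{7} + \frac{5}{6}\right) = 6 - \frac{59}{21} = \frac{67}{21} \approx 3.1905$)
$n{\left(I \right)} = \frac{67}{21} + I$ ($n{\left(I \right)} = I + \frac{67}{21} = \frac{67}{21} + I$)
$n{\left(H{\left(-2,1 \right)} \right)} M^{2} = \left(\frac{67}{21} + \left(\frac{2}{7} - \frac{1}{7}\right)\right) \left(-162\right)^{2} = \left(\frac{67}{21} + \left(\frac{2}{7} - \frac{1}{7}\right)\right) 26244 = \left(\frac{67}{21} + \frac{1}{7}\right) 26244 = \frac{10}{3} \cdot 26244 = 87480$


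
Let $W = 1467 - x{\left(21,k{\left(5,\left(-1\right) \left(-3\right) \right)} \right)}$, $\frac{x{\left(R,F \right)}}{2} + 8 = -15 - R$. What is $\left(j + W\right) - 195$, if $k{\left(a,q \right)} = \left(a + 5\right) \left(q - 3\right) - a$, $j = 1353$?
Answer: $2713$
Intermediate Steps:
$k{\left(a,q \right)} = - a + \left(-3 + q\right) \left(5 + a\right)$ ($k{\left(a,q \right)} = \left(5 + a\right) \left(-3 + q\right) - a = \left(-3 + q\right) \left(5 + a\right) - a = - a + \left(-3 + q\right) \left(5 + a\right)$)
$x{\left(R,F \right)} = -46 - 2 R$ ($x{\left(R,F \right)} = -16 + 2 \left(-15 - R\right) = -16 - \left(30 + 2 R\right) = -46 - 2 R$)
$W = 1555$ ($W = 1467 - \left(-46 - 42\right) = 1467 - -88 = 1467 + 88 = 1555$)
$\left(j + W\right) - 195 = \left(1353 + 1555\right) - 195 = 2908 - 195 = 2713$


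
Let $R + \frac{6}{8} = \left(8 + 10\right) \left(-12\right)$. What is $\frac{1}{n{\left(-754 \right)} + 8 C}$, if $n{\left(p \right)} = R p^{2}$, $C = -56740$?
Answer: $- \frac{1}{123679763} \approx -8.0854 \cdot 10^{-9}$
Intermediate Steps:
$R = - \frac{867}{4}$ ($R = - \frac{3}{4} + \left(8 + 10\right) \left(-12\right) = - \frac{3}{4} + 18 \left(-12\right) = - \frac{3}{4} - 216 = - \frac{867}{4} \approx -216.75$)
$n{\left(p \right)} = - \frac{867 p^{2}}{4}$
$\frac{1}{n{\left(-754 \right)} + 8 C} = \frac{1}{- \frac{867 \left(-754\right)^{2}}{4} + 8 \left(-56740\right)} = \frac{1}{\left(- \frac{867}{4}\right) 568516 - 453920} = \frac{1}{-123225843 - 453920} = \frac{1}{-123679763} = - \frac{1}{123679763}$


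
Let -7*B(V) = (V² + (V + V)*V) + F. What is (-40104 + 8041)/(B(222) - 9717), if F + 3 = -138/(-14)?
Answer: 1571087/1511145 ≈ 1.0397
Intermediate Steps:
F = 48/7 (F = -3 - 138/(-14) = -3 - 138*(-1/14) = -3 + 69/7 = 48/7 ≈ 6.8571)
B(V) = -48/49 - 3*V²/7 (B(V) = -((V² + (V + V)*V) + 48/7)/7 = -((V² + (2*V)*V) + 48/7)/7 = -((V² + 2*V²) + 48/7)/7 = -(3*V² + 48/7)/7 = -(48/7 + 3*V²)/7 = -48/49 - 3*V²/7)
(-40104 + 8041)/(B(222) - 9717) = (-40104 + 8041)/((-48/49 - 3/7*222²) - 9717) = -32063/((-48/49 - 3/7*49284) - 9717) = -32063/((-48/49 - 147852/7) - 9717) = -32063/(-1035012/49 - 9717) = -32063/(-1511145/49) = -32063*(-49/1511145) = 1571087/1511145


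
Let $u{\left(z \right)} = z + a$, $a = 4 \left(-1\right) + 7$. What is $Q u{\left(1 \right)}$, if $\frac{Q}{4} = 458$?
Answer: $7328$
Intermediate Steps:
$a = 3$ ($a = -4 + 7 = 3$)
$u{\left(z \right)} = 3 + z$ ($u{\left(z \right)} = z + 3 = 3 + z$)
$Q = 1832$ ($Q = 4 \cdot 458 = 1832$)
$Q u{\left(1 \right)} = 1832 \left(3 + 1\right) = 1832 \cdot 4 = 7328$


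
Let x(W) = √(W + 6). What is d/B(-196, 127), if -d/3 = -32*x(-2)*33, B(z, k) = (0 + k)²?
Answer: 6336/16129 ≈ 0.39283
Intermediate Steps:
x(W) = √(6 + W)
B(z, k) = k²
d = 6336 (d = -3*(-32*√(6 - 2))*33 = -3*(-32*√4)*33 = -3*(-32*2)*33 = -(-192)*33 = -3*(-2112) = 6336)
d/B(-196, 127) = 6336/(127²) = 6336/16129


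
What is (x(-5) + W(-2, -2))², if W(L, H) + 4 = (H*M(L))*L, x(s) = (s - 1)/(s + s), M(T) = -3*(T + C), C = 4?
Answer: 18769/25 ≈ 750.76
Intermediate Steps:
M(T) = -12 - 3*T (M(T) = -3*(T + 4) = -3*(4 + T) = -12 - 3*T)
x(s) = (-1 + s)/(2*s) (x(s) = (-1 + s)/((2*s)) = (-1 + s)*(1/(2*s)) = (-1 + s)/(2*s))
W(L, H) = -4 + H*L*(-12 - 3*L) (W(L, H) = -4 + (H*(-12 - 3*L))*L = -4 + H*L*(-12 - 3*L))
(x(-5) + W(-2, -2))² = ((½)*(-1 - 5)/(-5) + (-4 - 3*(-2)*(-2)*(4 - 2)))² = ((½)*(-⅕)*(-6) + (-4 - 3*(-2)*(-2)*2))² = (⅗ + (-4 - 24))² = (⅗ - 28)² = (-137/5)² = 18769/25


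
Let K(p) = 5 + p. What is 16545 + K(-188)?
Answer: 16362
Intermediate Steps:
16545 + K(-188) = 16545 + (5 - 188) = 16545 - 183 = 16362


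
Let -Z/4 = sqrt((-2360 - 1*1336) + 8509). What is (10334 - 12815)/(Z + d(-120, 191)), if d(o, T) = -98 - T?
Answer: 239003/2171 - 3308*sqrt(4813)/2171 ≈ 4.3795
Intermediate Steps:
Z = -4*sqrt(4813) (Z = -4*sqrt((-2360 - 1*1336) + 8509) = -4*sqrt((-2360 - 1336) + 8509) = -4*sqrt(-3696 + 8509) = -4*sqrt(4813) ≈ -277.50)
(10334 - 12815)/(Z + d(-120, 191)) = (10334 - 12815)/(-4*sqrt(4813) + (-98 - 1*191)) = -2481/(-4*sqrt(4813) + (-98 - 191)) = -2481/(-4*sqrt(4813) - 289) = -2481/(-289 - 4*sqrt(4813))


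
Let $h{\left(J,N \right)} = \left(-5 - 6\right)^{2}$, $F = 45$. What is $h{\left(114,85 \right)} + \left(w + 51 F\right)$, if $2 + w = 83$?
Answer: $2497$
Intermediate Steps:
$w = 81$ ($w = -2 + 83 = 81$)
$h{\left(J,N \right)} = 121$ ($h{\left(J,N \right)} = \left(-11\right)^{2} = 121$)
$h{\left(114,85 \right)} + \left(w + 51 F\right) = 121 + \left(81 + 51 \cdot 45\right) = 121 + \left(81 + 2295\right) = 121 + 2376 = 2497$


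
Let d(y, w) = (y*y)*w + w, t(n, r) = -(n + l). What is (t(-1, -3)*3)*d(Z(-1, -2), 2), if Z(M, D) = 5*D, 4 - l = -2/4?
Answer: -2121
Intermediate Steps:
l = 9/2 (l = 4 - (-2)/4 = 4 - 1*(-1/2) = 4 + 1/2 = 9/2 ≈ 4.5000)
t(n, r) = -9/2 - n (t(n, r) = -(n + 9/2) = -(9/2 + n) = -9/2 - n)
d(y, w) = w + w*y**2 (d(y, w) = y**2*w + w = w*y**2 + w = w + w*y**2)
(t(-1, -3)*3)*d(Z(-1, -2), 2) = ((-9/2 - 1*(-1))*3)*(2*(1 + (5*(-2))**2)) = ((-9/2 + 1)*3)*(2*(1 + (-10)**2)) = (-7/2*3)*(2*(1 + 100)) = -21*101 = -21/2*202 = -2121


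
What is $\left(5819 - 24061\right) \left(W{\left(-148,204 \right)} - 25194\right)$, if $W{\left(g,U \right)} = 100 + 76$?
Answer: $456378356$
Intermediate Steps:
$W{\left(g,U \right)} = 176$
$\left(5819 - 24061\right) \left(W{\left(-148,204 \right)} - 25194\right) = \left(5819 - 24061\right) \left(176 - 25194\right) = \left(-18242\right) \left(-25018\right) = 456378356$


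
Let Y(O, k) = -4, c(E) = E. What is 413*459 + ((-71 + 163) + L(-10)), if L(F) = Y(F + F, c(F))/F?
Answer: 948297/5 ≈ 1.8966e+5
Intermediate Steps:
L(F) = -4/F
413*459 + ((-71 + 163) + L(-10)) = 413*459 + ((-71 + 163) - 4/(-10)) = 189567 + (92 - 4*(-1/10)) = 189567 + (92 + 2/5) = 189567 + 462/5 = 948297/5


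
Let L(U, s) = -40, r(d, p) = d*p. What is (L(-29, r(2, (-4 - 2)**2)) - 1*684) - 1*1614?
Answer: -2338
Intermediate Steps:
(L(-29, r(2, (-4 - 2)**2)) - 1*684) - 1*1614 = (-40 - 1*684) - 1*1614 = (-40 - 684) - 1614 = -724 - 1614 = -2338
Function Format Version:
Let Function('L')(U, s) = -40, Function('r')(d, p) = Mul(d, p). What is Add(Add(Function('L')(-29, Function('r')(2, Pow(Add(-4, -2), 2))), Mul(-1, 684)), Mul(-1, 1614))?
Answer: -2338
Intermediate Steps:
Add(Add(Function('L')(-29, Function('r')(2, Pow(Add(-4, -2), 2))), Mul(-1, 684)), Mul(-1, 1614)) = Add(Add(-40, Mul(-1, 684)), Mul(-1, 1614)) = Add(Add(-40, -684), -1614) = Add(-724, -1614) = -2338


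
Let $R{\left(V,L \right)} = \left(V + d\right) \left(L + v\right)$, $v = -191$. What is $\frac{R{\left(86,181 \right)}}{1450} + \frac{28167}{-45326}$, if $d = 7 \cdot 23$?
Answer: $- \frac{15279737}{6572270} \approx -2.3249$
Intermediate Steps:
$d = 161$
$R{\left(V,L \right)} = \left(-191 + L\right) \left(161 + V\right)$ ($R{\left(V,L \right)} = \left(V + 161\right) \left(L - 191\right) = \left(161 + V\right) \left(-191 + L\right) = \left(-191 + L\right) \left(161 + V\right)$)
$\frac{R{\left(86,181 \right)}}{1450} + \frac{28167}{-45326} = \frac{-30751 - 16426 + 161 \cdot 181 + 181 \cdot 86}{1450} + \frac{28167}{-45326} = \left(-30751 - 16426 + 29141 + 15566\right) \frac{1}{1450} + 28167 \left(- \frac{1}{45326}\right) = \left(-2470\right) \frac{1}{1450} - \frac{28167}{45326} = - \frac{247}{145} - \frac{28167}{45326} = - \frac{15279737}{6572270}$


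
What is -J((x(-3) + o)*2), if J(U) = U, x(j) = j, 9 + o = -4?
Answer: 32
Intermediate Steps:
o = -13 (o = -9 - 4 = -13)
-J((x(-3) + o)*2) = -(-3 - 13)*2 = -(-16)*2 = -1*(-32) = 32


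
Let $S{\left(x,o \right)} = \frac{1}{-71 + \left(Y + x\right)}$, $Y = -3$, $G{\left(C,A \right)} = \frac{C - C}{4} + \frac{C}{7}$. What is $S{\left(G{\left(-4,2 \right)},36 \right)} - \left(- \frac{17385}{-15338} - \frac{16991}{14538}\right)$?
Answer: $\frac{212046109}{9699797214} \approx 0.021861$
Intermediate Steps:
$G{\left(C,A \right)} = \frac{C}{7}$ ($G{\left(C,A \right)} = 0 \cdot \frac{1}{4} + C \frac{1}{7} = 0 + \frac{C}{7} = \frac{C}{7}$)
$S{\left(x,o \right)} = \frac{1}{-74 + x}$ ($S{\left(x,o \right)} = \frac{1}{-71 + \left(-3 + x\right)} = \frac{1}{-74 + x}$)
$S{\left(G{\left(-4,2 \right)},36 \right)} - \left(- \frac{17385}{-15338} - \frac{16991}{14538}\right) = \frac{1}{-74 + \frac{1}{7} \left(-4\right)} - \left(- \frac{17385}{-15338} - \frac{16991}{14538}\right) = \frac{1}{-74 - \frac{4}{7}} - \left(\left(-17385\right) \left(- \frac{1}{15338}\right) - \frac{16991}{14538}\right) = \frac{1}{- \frac{522}{7}} - \left(\frac{17385}{15338} - \frac{16991}{14538}\right) = - \frac{7}{522} - - \frac{1966207}{55745961} = - \frac{7}{522} + \frac{1966207}{55745961} = \frac{212046109}{9699797214}$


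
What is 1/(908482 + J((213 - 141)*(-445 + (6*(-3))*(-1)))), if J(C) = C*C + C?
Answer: 1/946071274 ≈ 1.0570e-9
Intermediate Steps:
J(C) = C + C² (J(C) = C² + C = C + C²)
1/(908482 + J((213 - 141)*(-445 + (6*(-3))*(-1)))) = 1/(908482 + ((213 - 141)*(-445 + (6*(-3))*(-1)))*(1 + (213 - 141)*(-445 + (6*(-3))*(-1)))) = 1/(908482 + (72*(-445 - 18*(-1)))*(1 + 72*(-445 - 18*(-1)))) = 1/(908482 + (72*(-445 + 18))*(1 + 72*(-445 + 18))) = 1/(908482 + (72*(-427))*(1 + 72*(-427))) = 1/(908482 - 30744*(1 - 30744)) = 1/(908482 - 30744*(-30743)) = 1/(908482 + 945162792) = 1/946071274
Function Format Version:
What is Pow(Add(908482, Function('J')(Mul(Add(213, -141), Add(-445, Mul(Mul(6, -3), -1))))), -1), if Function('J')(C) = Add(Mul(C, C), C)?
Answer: Rational(1, 946071274) ≈ 1.0570e-9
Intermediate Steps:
Function('J')(C) = Add(C, Pow(C, 2)) (Function('J')(C) = Add(Pow(C, 2), C) = Add(C, Pow(C, 2)))
Pow(Add(908482, Function('J')(Mul(Add(213, -141), Add(-445, Mul(Mul(6, -3), -1))))), -1) = Pow(Add(908482, Mul(Mul(Add(213, -141), Add(-445, Mul(Mul(6, -3), -1))), Add(1, Mul(Add(213, -141), Add(-445, Mul(Mul(6, -3), -1)))))), -1) = Pow(Add(908482, Mul(Mul(72, Add(-445, Mul(-18, -1))), Add(1, Mul(72, Add(-445, Mul(-18, -1)))))), -1) = Pow(Add(908482, Mul(Mul(72, Add(-445, 18)), Add(1, Mul(72, Add(-445, 18))))), -1) = Pow(Add(908482, Mul(Mul(72, -427), Add(1, Mul(72, -427)))), -1) = Pow(Add(908482, Mul(-30744, Add(1, -30744))), -1) = Pow(Add(908482, Mul(-30744, -30743)), -1) = Pow(Add(908482, 945162792), -1) = Pow(946071274, -1) = Rational(1, 946071274)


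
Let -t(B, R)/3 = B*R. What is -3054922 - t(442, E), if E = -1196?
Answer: -4640818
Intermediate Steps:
t(B, R) = -3*B*R
-3054922 - t(442, E) = -3054922 - (-3)*442*(-1196) = -3054922 - 1*1585896 = -3054922 - 1585896 = -4640818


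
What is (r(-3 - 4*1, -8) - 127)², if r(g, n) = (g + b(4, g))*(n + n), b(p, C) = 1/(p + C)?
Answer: 841/9 ≈ 93.444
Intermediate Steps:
b(p, C) = 1/(C + p)
r(g, n) = 2*n*(g + 1/(4 + g)) (r(g, n) = (g + 1/(g + 4))*(n + n) = (g + 1/(4 + g))*(2*n) = 2*n*(g + 1/(4 + g)))
(r(-3 - 4*1, -8) - 127)² = (2*(-8)*(1 + (-3 - 4*1)*(4 + (-3 - 4*1)))/(4 + (-3 - 4*1)) - 127)² = (2*(-8)*(1 + (-3 - 4)*(4 + (-3 - 4)))/(4 + (-3 - 4)) - 127)² = (2*(-8)*(1 - 7*(4 - 7))/(4 - 7) - 127)² = (2*(-8)*(1 - 7*(-3))/(-3) - 127)² = (2*(-8)*(-⅓)*(1 + 21) - 127)² = (2*(-8)*(-⅓)*22 - 127)² = (352/3 - 127)² = (-29/3)² = 841/9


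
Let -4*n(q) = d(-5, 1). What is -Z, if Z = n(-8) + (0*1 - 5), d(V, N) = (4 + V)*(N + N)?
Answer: 9/2 ≈ 4.5000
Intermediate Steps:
d(V, N) = 2*N*(4 + V) (d(V, N) = (4 + V)*(2*N) = 2*N*(4 + V))
n(q) = 1/2 (n(q) = -(4 - 5)/2 = -(-1)/2 = -1/4*(-2) = 1/2)
Z = -9/2 (Z = 1/2 + (0*1 - 5) = 1/2 + (0 - 5) = 1/2 - 5 = -9/2 ≈ -4.5000)
-Z = -1*(-9/2) = 9/2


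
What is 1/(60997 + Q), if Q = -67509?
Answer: -1/6512 ≈ -0.00015356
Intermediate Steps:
1/(60997 + Q) = 1/(60997 - 67509) = 1/(-6512) = -1/6512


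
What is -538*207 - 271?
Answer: -111637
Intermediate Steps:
-538*207 - 271 = -111366 - 271 = -111637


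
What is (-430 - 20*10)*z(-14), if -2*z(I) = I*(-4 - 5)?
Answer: 39690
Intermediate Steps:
z(I) = 9*I/2 (z(I) = -I*(-4 - 5)/2 = -I*(-9)/2 = -(-9)*I/2 = 9*I/2)
(-430 - 20*10)*z(-14) = (-430 - 20*10)*((9/2)*(-14)) = (-430 - 200)*(-63) = -630*(-63) = 39690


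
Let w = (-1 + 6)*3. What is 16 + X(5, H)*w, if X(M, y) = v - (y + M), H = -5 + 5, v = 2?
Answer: -29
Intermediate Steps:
w = 15 (w = 5*3 = 15)
H = 0
X(M, y) = 2 - M - y (X(M, y) = 2 - (y + M) = 2 - (M + y) = 2 + (-M - y) = 2 - M - y)
16 + X(5, H)*w = 16 + (2 - 1*5 - 1*0)*15 = 16 + (2 - 5 + 0)*15 = 16 - 3*15 = 16 - 45 = -29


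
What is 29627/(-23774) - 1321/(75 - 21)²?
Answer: -58898893/34662492 ≈ -1.6992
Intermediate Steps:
29627/(-23774) - 1321/(75 - 21)² = 29627*(-1/23774) - 1321/(54²) = -29627/23774 - 1321/2916 = -58898893/34662492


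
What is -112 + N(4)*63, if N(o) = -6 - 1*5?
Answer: -805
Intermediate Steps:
N(o) = -11 (N(o) = -6 - 5 = -11)
-112 + N(4)*63 = -112 - 11*63 = -112 - 693 = -805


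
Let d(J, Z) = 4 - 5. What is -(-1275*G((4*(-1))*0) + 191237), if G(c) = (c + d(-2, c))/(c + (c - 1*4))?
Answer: -763673/4 ≈ -1.9092e+5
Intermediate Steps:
d(J, Z) = -1
G(c) = (-1 + c)/(-4 + 2*c) (G(c) = (c - 1)/(c + (c - 1*4)) = (-1 + c)/(c + (c - 4)) = (-1 + c)/(c + (-4 + c)) = (-1 + c)/(-4 + 2*c))
-(-1275*G((4*(-1))*0) + 191237) = -(-1275*(-1 + (4*(-1))*0)/(2*(-2 + (4*(-1))*0)) + 191237) = -(-1275*(-1 - 4*0)/(2*(-2 - 4*0)) + 191237) = -(-1275*(-1 + 0)/(2*(-2 + 0)) + 191237) = -(-1275*(-1)/(2*(-2)) + 191237) = -(-1275*(-1)*(-1)/(2*2) + 191237) = -(-1275*¼ + 191237) = -(-1275/4 + 191237) = -1*763673/4 = -763673/4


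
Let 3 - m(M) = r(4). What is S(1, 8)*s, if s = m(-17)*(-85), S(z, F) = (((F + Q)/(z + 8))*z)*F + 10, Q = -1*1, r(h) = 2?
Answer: -12410/9 ≈ -1378.9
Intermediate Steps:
Q = -1
m(M) = 1 (m(M) = 3 - 1*2 = 3 - 2 = 1)
S(z, F) = 10 + F*z*(-1 + F)/(8 + z) (S(z, F) = (((F - 1)/(z + 8))*z)*F + 10 = (((-1 + F)/(8 + z))*z)*F + 10 = (z*(-1 + F)/(8 + z))*F + 10 = F*z*(-1 + F)/(8 + z) + 10 = 10 + F*z*(-1 + F)/(8 + z))
s = -85 (s = 1*(-85) = -85)
S(1, 8)*s = ((80 + 10*1 + 1*8**2 - 1*8*1)/(8 + 1))*(-85) = ((80 + 10 + 1*64 - 8)/9)*(-85) = ((80 + 10 + 64 - 8)/9)*(-85) = ((1/9)*146)*(-85) = (146/9)*(-85) = -12410/9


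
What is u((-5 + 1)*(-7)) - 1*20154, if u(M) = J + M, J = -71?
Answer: -20197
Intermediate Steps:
u(M) = -71 + M
u((-5 + 1)*(-7)) - 1*20154 = (-71 + (-5 + 1)*(-7)) - 1*20154 = (-71 - 4*(-7)) - 20154 = (-71 + 28) - 20154 = -43 - 20154 = -20197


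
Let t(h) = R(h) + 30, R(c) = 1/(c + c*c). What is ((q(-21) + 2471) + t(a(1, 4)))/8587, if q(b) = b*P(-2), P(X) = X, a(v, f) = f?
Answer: 50861/171740 ≈ 0.29615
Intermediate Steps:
q(b) = -2*b (q(b) = b*(-2) = -2*b)
R(c) = 1/(c + c²)
t(h) = 30 + 1/(h*(1 + h)) (t(h) = 1/(h*(1 + h)) + 30 = 30 + 1/(h*(1 + h)))
((q(-21) + 2471) + t(a(1, 4)))/8587 = ((-2*(-21) + 2471) + (30 + 1/(4*(1 + 4))))/8587 = ((42 + 2471) + (30 + (¼)/5))*(1/8587) = (2513 + (30 + (¼)*(⅕)))*(1/8587) = (2513 + (30 + 1/20))*(1/8587) = (2513 + 601/20)*(1/8587) = (50861/20)*(1/8587) = 50861/171740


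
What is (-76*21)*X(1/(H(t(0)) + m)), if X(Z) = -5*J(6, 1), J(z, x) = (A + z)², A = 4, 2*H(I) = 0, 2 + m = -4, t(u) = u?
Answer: 798000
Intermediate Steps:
m = -6 (m = -2 - 4 = -6)
H(I) = 0 (H(I) = (½)*0 = 0)
J(z, x) = (4 + z)²
X(Z) = -500 (X(Z) = -5*(4 + 6)² = -5*10² = -5*100 = -500)
(-76*21)*X(1/(H(t(0)) + m)) = -76*21*(-500) = -1596*(-500) = 798000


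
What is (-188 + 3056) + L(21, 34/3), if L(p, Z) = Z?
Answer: 8638/3 ≈ 2879.3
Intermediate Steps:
(-188 + 3056) + L(21, 34/3) = (-188 + 3056) + 34/3 = 2868 + 34*(1/3) = 2868 + 34/3 = 8638/3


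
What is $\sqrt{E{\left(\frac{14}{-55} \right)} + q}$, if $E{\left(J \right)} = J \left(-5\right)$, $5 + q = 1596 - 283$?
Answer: $\frac{\sqrt{158422}}{11} \approx 36.184$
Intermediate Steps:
$q = 1308$ ($q = -5 + \left(1596 - 283\right) = -5 + 1313 = 1308$)
$E{\left(J \right)} = - 5 J$
$\sqrt{E{\left(\frac{14}{-55} \right)} + q} = \sqrt{- 5 \frac{14}{-55} + 1308} = \sqrt{- 5 \cdot 14 \left(- \frac{1}{55}\right) + 1308} = \sqrt{\left(-5\right) \left(- \frac{14}{55}\right) + 1308} = \sqrt{\frac{14}{11} + 1308} = \sqrt{\frac{14402}{11}} = \frac{\sqrt{158422}}{11}$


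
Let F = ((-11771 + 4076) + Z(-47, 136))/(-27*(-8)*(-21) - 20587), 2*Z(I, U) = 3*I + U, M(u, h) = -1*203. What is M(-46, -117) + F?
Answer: -10184543/50246 ≈ -202.69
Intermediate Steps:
M(u, h) = -203
Z(I, U) = U/2 + 3*I/2 (Z(I, U) = (3*I + U)/2 = (U + 3*I)/2 = U/2 + 3*I/2)
F = 15395/50246 (F = ((-11771 + 4076) + ((½)*136 + (3/2)*(-47)))/(-27*(-8)*(-21) - 20587) = (-7695 + (68 - 141/2))/(216*(-21) - 20587) = (-7695 - 5/2)/(-4536 - 20587) = -15395/2/(-25123) = -15395/2*(-1/25123) = 15395/50246 ≈ 0.30639)
M(-46, -117) + F = -203 + 15395/50246 = -10184543/50246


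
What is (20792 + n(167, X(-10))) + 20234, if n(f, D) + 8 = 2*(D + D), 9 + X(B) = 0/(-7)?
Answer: 40982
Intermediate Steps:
X(B) = -9 (X(B) = -9 + 0/(-7) = -9 + 0*(-⅐) = -9 + 0 = -9)
n(f, D) = -8 + 4*D (n(f, D) = -8 + 2*(D + D) = -8 + 2*(2*D) = -8 + 4*D)
(20792 + n(167, X(-10))) + 20234 = (20792 + (-8 + 4*(-9))) + 20234 = (20792 + (-8 - 36)) + 20234 = (20792 - 44) + 20234 = 20748 + 20234 = 40982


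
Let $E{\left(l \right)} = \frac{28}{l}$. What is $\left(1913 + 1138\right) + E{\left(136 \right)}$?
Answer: $\frac{103741}{34} \approx 3051.2$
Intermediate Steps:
$\left(1913 + 1138\right) + E{\left(136 \right)} = \left(1913 + 1138\right) + \frac{28}{136} = 3051 + 28 \cdot \frac{1}{136} = 3051 + \frac{7}{34} = \frac{103741}{34}$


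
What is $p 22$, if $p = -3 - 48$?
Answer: $-1122$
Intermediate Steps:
$p = -51$ ($p = -3 - 48 = -51$)
$p 22 = \left(-51\right) 22 = -1122$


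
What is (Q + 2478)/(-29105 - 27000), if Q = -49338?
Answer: 9372/11221 ≈ 0.83522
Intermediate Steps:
(Q + 2478)/(-29105 - 27000) = (-49338 + 2478)/(-29105 - 27000) = -46860/(-56105) = -46860*(-1/56105) = 9372/11221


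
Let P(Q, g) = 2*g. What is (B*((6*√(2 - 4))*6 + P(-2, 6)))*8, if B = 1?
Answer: 96 + 288*I*√2 ≈ 96.0 + 407.29*I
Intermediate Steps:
(B*((6*√(2 - 4))*6 + P(-2, 6)))*8 = (1*((6*√(2 - 4))*6 + 2*6))*8 = (1*((6*√(-2))*6 + 12))*8 = (1*((6*(I*√2))*6 + 12))*8 = (1*((6*I*√2)*6 + 12))*8 = (1*(36*I*√2 + 12))*8 = (1*(12 + 36*I*√2))*8 = (12 + 36*I*√2)*8 = 96 + 288*I*√2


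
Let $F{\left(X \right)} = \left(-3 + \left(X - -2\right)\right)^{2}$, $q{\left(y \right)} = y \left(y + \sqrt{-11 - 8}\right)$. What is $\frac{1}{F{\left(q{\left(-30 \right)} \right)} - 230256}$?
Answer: $\frac{i}{5 \left(10788 \sqrt{19} + 112169 i\right)} \approx 1.5165 \cdot 10^{-6} + 6.3575 \cdot 10^{-7} i$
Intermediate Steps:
$q{\left(y \right)} = y \left(y + i \sqrt{19}\right)$ ($q{\left(y \right)} = y \left(y + \sqrt{-19}\right) = y \left(y + i \sqrt{19}\right)$)
$F{\left(X \right)} = \left(-1 + X\right)^{2}$ ($F{\left(X \right)} = \left(-3 + \left(X + 2\right)\right)^{2} = \left(-3 + \left(2 + X\right)\right)^{2} = \left(-1 + X\right)^{2}$)
$\frac{1}{F{\left(q{\left(-30 \right)} \right)} - 230256} = \frac{1}{\left(-1 - 30 \left(-30 + i \sqrt{19}\right)\right)^{2} - 230256} = \frac{1}{\left(-1 + \left(900 - 30 i \sqrt{19}\right)\right)^{2} - 230256} = \frac{1}{\left(899 - 30 i \sqrt{19}\right)^{2} - 230256} = \frac{1}{-230256 + \left(899 - 30 i \sqrt{19}\right)^{2}}$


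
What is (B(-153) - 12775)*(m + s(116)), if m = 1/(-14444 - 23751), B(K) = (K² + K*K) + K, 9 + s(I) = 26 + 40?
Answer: 14756478692/7639 ≈ 1.9317e+6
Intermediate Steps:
s(I) = 57 (s(I) = -9 + (26 + 40) = -9 + 66 = 57)
B(K) = K + 2*K² (B(K) = (K² + K²) + K = 2*K² + K = K + 2*K²)
m = -1/38195 (m = 1/(-38195) = -1/38195 ≈ -2.6181e-5)
(B(-153) - 12775)*(m + s(116)) = (-153*(1 + 2*(-153)) - 12775)*(-1/38195 + 57) = (-153*(1 - 306) - 12775)*(2177114/38195) = (-153*(-305) - 12775)*(2177114/38195) = (46665 - 12775)*(2177114/38195) = 33890*(2177114/38195) = 14756478692/7639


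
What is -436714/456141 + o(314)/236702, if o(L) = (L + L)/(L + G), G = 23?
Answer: -17417883284644/18192858556467 ≈ -0.95740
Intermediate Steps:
o(L) = 2*L/(23 + L) (o(L) = (L + L)/(L + 23) = (2*L)/(23 + L) = 2*L/(23 + L))
-436714/456141 + o(314)/236702 = -436714/456141 + (2*314/(23 + 314))/236702 = -436714*1/456141 + (2*314/337)*(1/236702) = -436714/456141 + (2*314*(1/337))*(1/236702) = -436714/456141 + (628/337)*(1/236702) = -436714/456141 + 314/39884287 = -17417883284644/18192858556467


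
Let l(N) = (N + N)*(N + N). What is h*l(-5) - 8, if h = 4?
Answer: 392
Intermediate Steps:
l(N) = 4*N**2 (l(N) = (2*N)*(2*N) = 4*N**2)
h*l(-5) - 8 = 4*(4*(-5)**2) - 8 = 4*(4*25) - 8 = 4*100 - 8 = 400 - 8 = 392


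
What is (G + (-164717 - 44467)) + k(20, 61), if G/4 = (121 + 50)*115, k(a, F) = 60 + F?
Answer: -130403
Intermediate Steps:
G = 78660 (G = 4*((121 + 50)*115) = 4*(171*115) = 4*19665 = 78660)
(G + (-164717 - 44467)) + k(20, 61) = (78660 + (-164717 - 44467)) + (60 + 61) = (78660 - 209184) + 121 = -130524 + 121 = -130403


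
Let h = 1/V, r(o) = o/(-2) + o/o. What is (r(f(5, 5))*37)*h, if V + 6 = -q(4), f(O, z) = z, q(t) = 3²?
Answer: 37/10 ≈ 3.7000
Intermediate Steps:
q(t) = 9
V = -15 (V = -6 - 1*9 = -6 - 9 = -15)
r(o) = 1 - o/2 (r(o) = o*(-½) + 1 = -o/2 + 1 = 1 - o/2)
h = -1/15 (h = 1/(-15) = -1/15 ≈ -0.066667)
(r(f(5, 5))*37)*h = ((1 - ½*5)*37)*(-1/15) = ((1 - 5/2)*37)*(-1/15) = -3/2*37*(-1/15) = -111/2*(-1/15) = 37/10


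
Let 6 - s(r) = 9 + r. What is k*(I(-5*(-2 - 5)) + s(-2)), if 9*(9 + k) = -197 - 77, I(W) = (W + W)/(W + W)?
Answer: 0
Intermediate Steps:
s(r) = -3 - r (s(r) = 6 - (9 + r) = 6 + (-9 - r) = -3 - r)
I(W) = 1 (I(W) = (2*W)/((2*W)) = (2*W)*(1/(2*W)) = 1)
k = -355/9 (k = -9 + (-197 - 77)/9 = -9 + (⅑)*(-274) = -9 - 274/9 = -355/9 ≈ -39.444)
k*(I(-5*(-2 - 5)) + s(-2)) = -355*(1 + (-3 - 1*(-2)))/9 = -355*(1 + (-3 + 2))/9 = -355*(1 - 1)/9 = -355/9*0 = 0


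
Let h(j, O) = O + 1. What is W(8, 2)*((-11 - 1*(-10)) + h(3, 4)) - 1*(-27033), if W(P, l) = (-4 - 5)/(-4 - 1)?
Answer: 135201/5 ≈ 27040.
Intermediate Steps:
W(P, l) = 9/5 (W(P, l) = -9/(-5) = -9*(-⅕) = 9/5)
h(j, O) = 1 + O
W(8, 2)*((-11 - 1*(-10)) + h(3, 4)) - 1*(-27033) = 9*((-11 - 1*(-10)) + (1 + 4))/5 - 1*(-27033) = 9*((-11 + 10) + 5)/5 + 27033 = 9*(-1 + 5)/5 + 27033 = (9/5)*4 + 27033 = 36/5 + 27033 = 135201/5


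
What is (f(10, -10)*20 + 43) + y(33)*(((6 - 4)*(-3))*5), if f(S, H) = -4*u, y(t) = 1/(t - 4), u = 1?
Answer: -1103/29 ≈ -38.034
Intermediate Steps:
y(t) = 1/(-4 + t)
f(S, H) = -4 (f(S, H) = -4*1 = -4)
(f(10, -10)*20 + 43) + y(33)*(((6 - 4)*(-3))*5) = (-4*20 + 43) + (((6 - 4)*(-3))*5)/(-4 + 33) = (-80 + 43) + ((2*(-3))*5)/29 = -37 + (-6*5)/29 = -37 + (1/29)*(-30) = -37 - 30/29 = -1103/29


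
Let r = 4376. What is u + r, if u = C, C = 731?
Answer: 5107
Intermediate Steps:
u = 731
u + r = 731 + 4376 = 5107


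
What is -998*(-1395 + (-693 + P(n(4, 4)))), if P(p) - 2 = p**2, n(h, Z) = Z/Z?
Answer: 2080830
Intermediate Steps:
n(h, Z) = 1
P(p) = 2 + p**2
-998*(-1395 + (-693 + P(n(4, 4)))) = -998*(-1395 + (-693 + (2 + 1**2))) = -998*(-1395 + (-693 + (2 + 1))) = -998*(-1395 + (-693 + 3)) = -998*(-1395 - 690) = -998*(-2085) = 2080830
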